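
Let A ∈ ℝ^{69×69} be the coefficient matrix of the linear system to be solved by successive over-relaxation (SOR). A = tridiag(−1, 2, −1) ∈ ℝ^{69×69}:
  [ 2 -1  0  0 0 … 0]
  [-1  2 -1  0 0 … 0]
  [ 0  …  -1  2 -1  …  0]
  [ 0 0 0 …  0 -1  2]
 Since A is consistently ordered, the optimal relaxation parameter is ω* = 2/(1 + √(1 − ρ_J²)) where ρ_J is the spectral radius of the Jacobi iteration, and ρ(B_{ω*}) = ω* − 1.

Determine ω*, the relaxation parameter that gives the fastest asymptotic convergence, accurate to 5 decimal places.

B_J for the 69×69 system has eigenvalues cos(kπ/70); ρ_J = cos(π/70) = 0.99899.
1 − cos²(π/70) = sin²(π/70) ⇒ √(1−ρ_J²) = sin(π/70) = 0.044865.
ω* = 2 / (1 + 0.044865) = 2 / 1.044865 ≈ 1.91412.
ρ(B_{ω*}) = ω*−1 = 0.91412

ω* = 1.91412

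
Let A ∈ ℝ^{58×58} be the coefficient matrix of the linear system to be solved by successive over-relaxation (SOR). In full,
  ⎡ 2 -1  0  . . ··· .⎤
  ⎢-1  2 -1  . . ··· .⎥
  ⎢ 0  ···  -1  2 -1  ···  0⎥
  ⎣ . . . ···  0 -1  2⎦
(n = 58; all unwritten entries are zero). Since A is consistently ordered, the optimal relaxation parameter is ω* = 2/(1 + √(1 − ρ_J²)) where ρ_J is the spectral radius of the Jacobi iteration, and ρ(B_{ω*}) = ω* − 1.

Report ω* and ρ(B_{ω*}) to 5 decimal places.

[ρ_J] n=58: ρ(B_J) = cos(π/(n+1)) = cos(π/59) = 0.99858.
1 − cos²(π/59) = sin²(π/59) ⇒ √(1−ρ_J²) = sin(π/59) = 0.053222.
ω* = 2/(1 + 0.053222) = 2/1.053222 = 1.89893.
[ρ_SOR] ω* − 1 = 0.89893.

ω* = 1.89893, ρ_SOR = 0.89893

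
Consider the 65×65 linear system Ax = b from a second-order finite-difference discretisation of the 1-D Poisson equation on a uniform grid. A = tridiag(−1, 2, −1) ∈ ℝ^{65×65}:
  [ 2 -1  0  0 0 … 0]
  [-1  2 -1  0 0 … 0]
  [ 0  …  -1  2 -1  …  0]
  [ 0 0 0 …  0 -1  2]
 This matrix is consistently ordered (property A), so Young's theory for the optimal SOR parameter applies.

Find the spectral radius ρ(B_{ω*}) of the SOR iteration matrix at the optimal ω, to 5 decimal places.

½·tridiag(1,0,1) at n=65: λ_k = cos(kπ/66); max |λ| at k=1 ⇒ ρ_J = cos(π/66) ≈ 0.99887.
√(1−ρ_J²) = |sin(π/66)| = 0.047582
Young: ω* = 2/(1+√(1−ρ_J²)) = 2/(1+0.047582) = 2/1.047582 = 1.90916.
At ω = 1.90916 every |λ(B_ω)| = ω−1, so ρ_SOR = 0.90916.

ρ_SOR = 0.90916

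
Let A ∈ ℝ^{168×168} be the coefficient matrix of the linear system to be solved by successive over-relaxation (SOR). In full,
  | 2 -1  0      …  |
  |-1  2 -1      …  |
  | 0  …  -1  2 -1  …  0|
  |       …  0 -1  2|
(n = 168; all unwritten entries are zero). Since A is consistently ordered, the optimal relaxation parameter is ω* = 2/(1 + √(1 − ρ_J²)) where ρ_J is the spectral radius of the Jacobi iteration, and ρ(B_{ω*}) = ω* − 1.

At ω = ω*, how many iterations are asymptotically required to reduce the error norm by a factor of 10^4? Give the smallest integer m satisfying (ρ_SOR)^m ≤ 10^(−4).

m = 248

½·tridiag(1,0,1) at n=168: λ_k = cos(kπ/169); max |λ| at k=1 ⇒ ρ_J = cos(π/169) ≈ 0.9998272.
root = sin(π/169) = 0.0185882  (since 1−cos² = sin²).
ω* = 2/(1 + 0.0185882) = 2/1.0185882 = 1.9635020.
ρ_SOR = ω* − 1 = 1.9635020 − 1 = 0.9635020.
For 4 digits: m = 4·ln10 / (−ln 0.9635020) = 9.21034/0.0371807 = 247.718; round up → m = 248.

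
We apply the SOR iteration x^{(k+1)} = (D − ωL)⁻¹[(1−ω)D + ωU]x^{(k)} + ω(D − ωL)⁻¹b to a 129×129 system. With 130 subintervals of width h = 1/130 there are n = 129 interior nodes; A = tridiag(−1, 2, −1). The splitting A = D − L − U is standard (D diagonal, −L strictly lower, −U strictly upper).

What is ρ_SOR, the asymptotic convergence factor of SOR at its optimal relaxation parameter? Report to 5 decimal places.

ρ_SOR = 0.95281

spectrum of D⁻¹(L+U) = {cos(kπ/130) : 1≤k≤129}; ρ_J = cos(π/130) = 0.99971.
1 − cos²(π/130) = sin²(π/130) ⇒ √(1−ρ_J²) = sin(π/130) = 0.024164.
Then 2/(1+√(1−ρ_J²)) = 2/(1+0.024164); ω* = 2/1.024164 = 1.95281.
Hence ρ(B_{ω*}) = 1.95281 − 1 = 0.95281.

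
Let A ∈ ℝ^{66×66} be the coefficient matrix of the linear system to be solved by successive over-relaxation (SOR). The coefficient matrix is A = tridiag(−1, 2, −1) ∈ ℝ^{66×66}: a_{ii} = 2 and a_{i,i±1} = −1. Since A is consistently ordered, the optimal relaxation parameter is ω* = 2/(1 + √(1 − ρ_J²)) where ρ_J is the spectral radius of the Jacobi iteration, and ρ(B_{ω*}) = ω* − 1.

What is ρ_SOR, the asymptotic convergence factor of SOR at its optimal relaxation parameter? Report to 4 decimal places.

ρ_J = max_k |cos(kπ/67)| = cos(π/67) = 0.9989
√(1−ρ_J²) = |sin(π/67)| = 0.04687
ω* = 2/(1+0.04687) = 1.9105
Hence ρ(B_{ω*}) = 1.9105 − 1 = 0.9105.

ρ_SOR = 0.9105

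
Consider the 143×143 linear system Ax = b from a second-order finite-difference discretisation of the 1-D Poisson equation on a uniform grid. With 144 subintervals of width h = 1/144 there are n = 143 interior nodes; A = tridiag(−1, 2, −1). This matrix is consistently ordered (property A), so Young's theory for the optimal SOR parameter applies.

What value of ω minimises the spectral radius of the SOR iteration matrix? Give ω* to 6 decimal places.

ω* = 1.957302

With n=143, ρ(Jacobi) = cos(π/144) = 0.999762.
√(1−ρ_J²) = |sin(π/144)| = 0.0218149
So ω* = 2/1.0218149 = 1.957302 (Young).
ρ_SOR = ω* − 1 ≈ 0.957302.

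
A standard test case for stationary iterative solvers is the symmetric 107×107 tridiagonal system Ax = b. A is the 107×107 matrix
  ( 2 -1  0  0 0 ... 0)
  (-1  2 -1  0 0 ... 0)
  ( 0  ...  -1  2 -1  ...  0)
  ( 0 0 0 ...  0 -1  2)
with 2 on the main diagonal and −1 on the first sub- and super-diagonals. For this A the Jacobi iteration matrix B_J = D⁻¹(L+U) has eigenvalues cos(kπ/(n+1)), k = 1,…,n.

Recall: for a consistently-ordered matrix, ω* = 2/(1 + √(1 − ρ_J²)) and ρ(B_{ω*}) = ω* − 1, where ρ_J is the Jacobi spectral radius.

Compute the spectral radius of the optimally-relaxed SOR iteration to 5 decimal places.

ρ_SOR = 0.94347

n=107: λ(B_J) = 1 − λ(A)/2 = cos(kπ/108); k=1 gives ρ_J = 0.99958.
root = sin(π/108) = 0.029085  (since 1−cos² = sin²).
ω* = 2 / (1 + 0.029085) = 2 / 1.029085 ≈ 1.94347.
ρ_SOR = ω* − 1 ≈ 0.94347.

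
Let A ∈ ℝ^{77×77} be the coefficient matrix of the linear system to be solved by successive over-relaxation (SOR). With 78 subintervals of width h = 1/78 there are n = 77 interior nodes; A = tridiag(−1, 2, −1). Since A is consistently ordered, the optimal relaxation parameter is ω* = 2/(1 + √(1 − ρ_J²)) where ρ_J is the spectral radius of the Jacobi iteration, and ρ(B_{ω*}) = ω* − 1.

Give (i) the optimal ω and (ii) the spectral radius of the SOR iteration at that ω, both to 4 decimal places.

[ρ_J] n=77: ρ(B_J) = cos(π/(n+1)) = cos(π/78) = 0.9992.
√(1−ρ_J²) simplifies to sin(π/78) = 0.04027.
So ω* = 2/1.04027 = 1.9226 (Young).
ρ_SOR = ω* − 1 = 1.9226 − 1 = 0.9226.

ω* = 1.9226, ρ_SOR = 0.9226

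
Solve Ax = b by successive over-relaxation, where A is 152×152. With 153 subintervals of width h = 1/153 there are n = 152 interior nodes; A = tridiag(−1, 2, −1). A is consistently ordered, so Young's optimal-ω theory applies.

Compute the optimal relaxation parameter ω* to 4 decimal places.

spectrum of D⁻¹(L+U) = {cos(kπ/153) : 1≤k≤152}; ρ_J = cos(π/153) = 0.9998.
1 − cos²(π/153) = sin²(π/153) ⇒ √(1−ρ_J²) = sin(π/153) = 0.02053.
Young: ω* = 2/(1+√(1−ρ_J²)) = 2/(1+0.02053) = 2/1.02053 = 1.9598.
ρ(B_{ω*}) = ω*−1 = 0.9598

ω* = 1.9598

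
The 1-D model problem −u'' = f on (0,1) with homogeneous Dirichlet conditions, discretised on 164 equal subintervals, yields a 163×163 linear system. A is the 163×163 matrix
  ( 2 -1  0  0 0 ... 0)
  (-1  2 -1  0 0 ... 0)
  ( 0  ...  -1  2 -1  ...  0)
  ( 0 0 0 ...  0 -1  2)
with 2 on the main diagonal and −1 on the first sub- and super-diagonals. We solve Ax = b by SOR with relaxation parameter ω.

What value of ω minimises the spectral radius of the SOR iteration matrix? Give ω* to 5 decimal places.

½·tridiag(1,0,1) at n=163: λ_k = cos(kπ/164); max |λ| at k=1 ⇒ ρ_J = cos(π/164) ≈ 0.99982.
1 − cos²(π/164) = sin²(π/164) ⇒ √(1−ρ_J²) = sin(π/164) = 0.019155.
ω* = 2/(1 + 0.019155) = 2/1.019155 = 1.96241.
ρ_SOR = ω* − 1 ≈ 0.96241.

ω* = 1.96241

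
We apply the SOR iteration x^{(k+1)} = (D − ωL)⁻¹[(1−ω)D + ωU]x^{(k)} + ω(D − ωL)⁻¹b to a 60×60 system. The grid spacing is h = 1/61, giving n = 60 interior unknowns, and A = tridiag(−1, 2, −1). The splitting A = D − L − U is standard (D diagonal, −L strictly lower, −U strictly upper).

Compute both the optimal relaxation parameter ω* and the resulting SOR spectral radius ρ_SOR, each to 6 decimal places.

ω* = 1.902083, ρ_SOR = 0.902083

spectrum of D⁻¹(L+U) = {cos(kπ/61) : 1≤k≤60}; ρ_J = cos(π/61) = 0.998674.
√(1−ρ_J²) = |sin(π/61)| = 0.0514788
[ω*] 2 ÷ (1 + 0.0514788) = 2 ÷ 1.0514788 = 1.902083.
and ρ(B_{ω*}) = 1.902083 − 1 = 0.902083.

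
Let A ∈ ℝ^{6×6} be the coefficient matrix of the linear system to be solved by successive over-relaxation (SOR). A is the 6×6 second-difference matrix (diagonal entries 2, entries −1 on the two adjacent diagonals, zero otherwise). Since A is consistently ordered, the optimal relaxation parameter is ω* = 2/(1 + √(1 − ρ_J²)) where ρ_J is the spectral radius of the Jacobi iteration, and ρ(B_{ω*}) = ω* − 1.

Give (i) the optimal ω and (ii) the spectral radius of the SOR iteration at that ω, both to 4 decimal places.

ρ_J = max_k |cos(kπ/7)| = cos(π/7) = 0.9010
1 − cos²(π/7) = sin²(π/7) ⇒ √(1−ρ_J²) = sin(π/7) = 0.43388.
Young: ω* = 2/(1+√(1−ρ_J²)) = 2/(1+0.43388) = 2/1.43388 = 1.3948.
ρ_SOR = ω* − 1 = 1.3948 − 1 = 0.3948.

ω* = 1.3948, ρ_SOR = 0.3948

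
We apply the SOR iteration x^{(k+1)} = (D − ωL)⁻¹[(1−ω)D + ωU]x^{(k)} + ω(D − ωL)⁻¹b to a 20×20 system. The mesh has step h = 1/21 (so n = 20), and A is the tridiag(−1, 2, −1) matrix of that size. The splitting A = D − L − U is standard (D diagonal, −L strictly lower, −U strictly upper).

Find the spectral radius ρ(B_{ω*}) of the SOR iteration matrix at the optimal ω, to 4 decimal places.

½·tridiag(1,0,1) at n=20: λ_k = cos(kπ/21); max |λ| at k=1 ⇒ ρ_J = cos(π/21) ≈ 0.9888.
√(1−ρ_J²) = |sin(π/21)| = 0.14904
Young: ω* = 2/(1+√(1−ρ_J²)) = 2/(1+0.14904) = 2/1.14904 = 1.7406.
and ρ(B_{ω*}) = 1.7406 − 1 = 0.7406.

ρ_SOR = 0.7406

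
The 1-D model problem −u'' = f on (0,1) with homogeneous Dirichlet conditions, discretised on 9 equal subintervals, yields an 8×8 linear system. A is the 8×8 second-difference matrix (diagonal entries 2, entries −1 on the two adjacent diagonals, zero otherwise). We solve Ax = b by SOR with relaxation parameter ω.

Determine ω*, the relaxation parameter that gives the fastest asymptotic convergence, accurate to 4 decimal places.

ω* = 1.4903

½·tridiag(1,0,1) at n=8: λ_k = cos(kπ/9); max |λ| at k=1 ⇒ ρ_J = cos(π/9) ≈ 0.9397.
root = sin(π/9) = 0.34202  (since 1−cos² = sin²).
ω* = 2/(1+0.34202) = 1.4903
Hence ρ(B_{ω*}) = 1.4903 − 1 = 0.4903.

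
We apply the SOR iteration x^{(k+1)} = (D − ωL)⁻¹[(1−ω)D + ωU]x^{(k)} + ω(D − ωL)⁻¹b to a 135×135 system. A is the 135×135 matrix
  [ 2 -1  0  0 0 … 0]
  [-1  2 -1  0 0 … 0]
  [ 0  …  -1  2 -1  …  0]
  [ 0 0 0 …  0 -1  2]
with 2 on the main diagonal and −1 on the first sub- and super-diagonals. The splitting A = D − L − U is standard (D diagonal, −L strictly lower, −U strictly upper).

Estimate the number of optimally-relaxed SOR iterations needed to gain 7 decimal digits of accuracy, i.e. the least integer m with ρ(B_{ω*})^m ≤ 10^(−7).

½·tridiag(1,0,1) at n=135: λ_k = cos(kπ/136); max |λ| at k=1 ⇒ ρ_J = cos(π/136) ≈ 0.9997332.
√(1−ρ_J²) simplifies to sin(π/136) = 0.0230979.
ω* = 2 / (1 + 0.0230979) = 2 / 1.0230979 ≈ 1.9548471.
ρ_SOR = ω* − 1 ≈ 0.9548471.
(0.9548471)^m ≤ 10^{−7}  ⇒  m·ln(0.9548471) ≤ −7·ln10  ⇒  m ≥ 348.846  ⇒  m = 349

m = 349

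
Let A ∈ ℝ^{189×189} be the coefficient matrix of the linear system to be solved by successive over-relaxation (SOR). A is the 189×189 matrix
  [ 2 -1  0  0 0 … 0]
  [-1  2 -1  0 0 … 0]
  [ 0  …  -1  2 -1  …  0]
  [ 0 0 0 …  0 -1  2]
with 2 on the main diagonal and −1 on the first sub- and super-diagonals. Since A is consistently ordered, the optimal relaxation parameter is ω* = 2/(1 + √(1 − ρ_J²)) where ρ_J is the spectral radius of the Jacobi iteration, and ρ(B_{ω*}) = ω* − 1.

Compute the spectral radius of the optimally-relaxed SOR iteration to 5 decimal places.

With n=189, ρ(Jacobi) = cos(π/190) = 0.99986.
√(1−ρ_J²) = |sin(π/190)| = 0.016534
ω* = 2/(1+0.016534) = 1.96747
ρ_SOR = ω* − 1 ≈ 0.96747.

ρ_SOR = 0.96747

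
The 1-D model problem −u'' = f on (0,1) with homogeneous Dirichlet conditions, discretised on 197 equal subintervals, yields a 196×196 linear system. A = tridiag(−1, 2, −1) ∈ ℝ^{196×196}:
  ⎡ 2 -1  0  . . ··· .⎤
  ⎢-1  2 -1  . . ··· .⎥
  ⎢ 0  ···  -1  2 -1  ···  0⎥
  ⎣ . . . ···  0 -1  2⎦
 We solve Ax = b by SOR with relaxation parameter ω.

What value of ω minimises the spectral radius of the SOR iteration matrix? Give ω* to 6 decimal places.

ω* = 1.968608

[ρ_J] n=196: ρ(B_J) = cos(π/(n+1)) = cos(π/197) = 0.999873.
√(1 − cos²(π/197)) = sin(π/197) ≈ 0.0159465.
ω* = 2/(1+0.0159465) = 1.968608
ρ_SOR = ω* − 1 ≈ 0.968608.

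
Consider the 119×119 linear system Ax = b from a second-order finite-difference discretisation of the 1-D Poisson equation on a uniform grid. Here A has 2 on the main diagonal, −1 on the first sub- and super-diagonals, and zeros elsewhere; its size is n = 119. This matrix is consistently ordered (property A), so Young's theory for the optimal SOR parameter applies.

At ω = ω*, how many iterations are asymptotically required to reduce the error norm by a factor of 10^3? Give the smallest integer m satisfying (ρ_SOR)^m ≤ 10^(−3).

m = 132

n=119: λ(B_J) = 1 − λ(A)/2 = cos(kπ/120); k=1 gives ρ_J = 0.9996573.
√(1−ρ_J²) = |sin(π/120)| = 0.0261769
ω* = 2/(1 + 0.0261769) = 2/1.0261769 = 1.9489817.
Hence ρ(B_{ω*}) = 1.9489817 − 1 = 0.9489817.
ρ_SOR^m ≤ 10^(−3) ⇔ m ≥ 3·ln10/(−ln 0.9489817) = 6.90776/0.0523658 = 131.914; m = ⌈131.914⌉ = 132.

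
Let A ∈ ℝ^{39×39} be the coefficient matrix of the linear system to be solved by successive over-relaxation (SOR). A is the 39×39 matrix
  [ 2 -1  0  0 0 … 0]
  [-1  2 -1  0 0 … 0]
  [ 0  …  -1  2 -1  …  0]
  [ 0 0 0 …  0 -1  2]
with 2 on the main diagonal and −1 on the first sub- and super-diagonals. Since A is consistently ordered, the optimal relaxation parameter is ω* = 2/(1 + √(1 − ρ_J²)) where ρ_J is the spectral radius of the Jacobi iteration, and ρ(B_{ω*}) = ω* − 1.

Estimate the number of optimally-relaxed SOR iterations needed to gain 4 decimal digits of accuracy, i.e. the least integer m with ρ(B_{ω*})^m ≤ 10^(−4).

spectrum of D⁻¹(L+U) = {cos(kπ/40) : 1≤k≤39}; ρ_J = cos(π/40) = 0.9969173.
1 − cos²(π/40) = sin²(π/40) ⇒ √(1−ρ_J²) = sin(π/40) = 0.0784591.
ω* = 2 / (1 + 0.0784591) = 2 / 1.0784591 ≈ 1.8544978.
ρ(B_{ω*}) = ω*−1 = 0.8544978
Need (0.8544978)^m ≤ 10^(−4): m ≥ 4·ln10/|ln 0.8544978| = 9.21034/0.157241 = 58.575 ⇒ m = 59.

m = 59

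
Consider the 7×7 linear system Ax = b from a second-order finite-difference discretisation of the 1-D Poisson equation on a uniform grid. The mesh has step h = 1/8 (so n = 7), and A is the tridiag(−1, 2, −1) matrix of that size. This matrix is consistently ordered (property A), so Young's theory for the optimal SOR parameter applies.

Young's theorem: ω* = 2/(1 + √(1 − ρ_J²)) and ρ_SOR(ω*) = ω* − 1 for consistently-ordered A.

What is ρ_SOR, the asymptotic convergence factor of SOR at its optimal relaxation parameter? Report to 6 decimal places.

B_J for the 7×7 system has eigenvalues cos(kπ/8); ρ_J = cos(π/8) = 0.923880.
√(1 − cos²(π/8)) = sin(π/8) ≈ 0.3826834.
So ω* = 2/1.3826834 = 1.446463 (Young).
and ρ(B_{ω*}) = 1.446463 − 1 = 0.446463.

ρ_SOR = 0.446463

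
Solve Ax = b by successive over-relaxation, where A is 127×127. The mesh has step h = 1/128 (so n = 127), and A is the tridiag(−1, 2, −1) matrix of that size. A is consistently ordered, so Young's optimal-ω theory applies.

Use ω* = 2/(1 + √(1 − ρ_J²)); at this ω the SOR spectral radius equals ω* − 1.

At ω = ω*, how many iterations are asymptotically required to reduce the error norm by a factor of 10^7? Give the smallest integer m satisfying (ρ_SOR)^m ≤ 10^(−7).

With n=127, ρ(Jacobi) = cos(π/128) = 0.9996988.
√(1−ρ_J²) = |sin(π/128)| = 0.0245412
Then 2/(1+√(1−ρ_J²)) = 2/(1+0.0245412); ω* = 2/1.0245412 = 1.9520933.
ρ(B_{ω*}) = ω*−1 = 0.9520933
Need (0.9520933)^m ≤ 10^(−7): m ≥ 7·ln10/|ln 0.9520933| = 16.1181/0.0490922 = 328.323 ⇒ m = 329.

m = 329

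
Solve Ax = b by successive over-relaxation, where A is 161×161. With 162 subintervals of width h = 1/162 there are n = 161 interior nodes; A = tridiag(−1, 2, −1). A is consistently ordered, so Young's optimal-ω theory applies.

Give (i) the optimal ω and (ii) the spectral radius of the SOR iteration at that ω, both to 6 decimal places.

ω* = 1.961955, ρ_SOR = 0.961955

With n=161, ρ(Jacobi) = cos(π/162) = 0.999812.
√(1−ρ_J²) simplifies to sin(π/162) = 0.0193913.
ω* = 2/(1+0.0193913) = 1.961955
Hence ρ(B_{ω*}) = 1.961955 − 1 = 0.961955.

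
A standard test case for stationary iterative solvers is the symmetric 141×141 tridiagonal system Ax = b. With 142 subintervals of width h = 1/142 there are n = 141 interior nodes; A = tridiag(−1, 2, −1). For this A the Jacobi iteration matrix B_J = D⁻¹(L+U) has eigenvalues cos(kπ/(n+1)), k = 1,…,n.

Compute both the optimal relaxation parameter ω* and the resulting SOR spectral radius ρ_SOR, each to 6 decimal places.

ρ_J = max_k |cos(kπ/142)| = cos(π/142) = 0.999755
root = sin(π/142) = 0.0221221  (since 1−cos² = sin²).
ω* = 2/(1+0.0221221) = 1.956713
ρ_SOR = ω* − 1 ≈ 0.956713.

ω* = 1.956713, ρ_SOR = 0.956713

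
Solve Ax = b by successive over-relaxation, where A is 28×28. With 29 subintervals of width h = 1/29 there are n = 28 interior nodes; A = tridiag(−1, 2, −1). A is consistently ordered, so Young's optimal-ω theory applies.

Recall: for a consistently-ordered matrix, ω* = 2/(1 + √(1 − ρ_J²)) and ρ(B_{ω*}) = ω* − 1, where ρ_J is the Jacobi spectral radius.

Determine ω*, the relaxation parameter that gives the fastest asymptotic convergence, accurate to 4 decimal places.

ω* = 1.8049

With n=28, ρ(Jacobi) = cos(π/29) = 0.9941.
√(1 − cos²(π/29)) = sin(π/29) ≈ 0.10812.
Young: ω* = 2/(1+√(1−ρ_J²)) = 2/(1+0.10812) = 2/1.10812 = 1.8049.
ρ_SOR = ω* − 1 ≈ 0.8049.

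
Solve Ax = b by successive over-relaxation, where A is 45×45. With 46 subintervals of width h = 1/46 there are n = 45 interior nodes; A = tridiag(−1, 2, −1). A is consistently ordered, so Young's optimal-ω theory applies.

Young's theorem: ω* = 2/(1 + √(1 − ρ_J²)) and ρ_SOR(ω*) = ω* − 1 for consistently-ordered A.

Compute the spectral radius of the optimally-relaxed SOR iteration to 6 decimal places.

spectrum of D⁻¹(L+U) = {cos(kπ/46) : 1≤k≤45}; ρ_J = cos(π/46) = 0.997669.
√(1−ρ_J²) simplifies to sin(π/46) = 0.0682424.
Young: ω* = 2/(1+√(1−ρ_J²)) = 2/(1+0.0682424) = 2/1.0682424 = 1.872234.
ρ_SOR = ω* − 1 = 1.872234 − 1 = 0.872234.

ρ_SOR = 0.872234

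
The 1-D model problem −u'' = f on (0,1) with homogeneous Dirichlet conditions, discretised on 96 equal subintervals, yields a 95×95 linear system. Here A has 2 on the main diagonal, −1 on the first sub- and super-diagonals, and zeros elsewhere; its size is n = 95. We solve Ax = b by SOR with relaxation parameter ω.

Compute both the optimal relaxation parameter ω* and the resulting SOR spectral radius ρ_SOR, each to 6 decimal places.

With n=95, ρ(Jacobi) = cos(π/96) = 0.999465.
root = sin(π/96) = 0.0327191  (since 1−cos² = sin²).
ω* = 2 / (1 + 0.0327191) = 2 / 1.0327191 ≈ 1.936635.
[ρ_SOR] ω* − 1 = 0.936635.

ω* = 1.936635, ρ_SOR = 0.936635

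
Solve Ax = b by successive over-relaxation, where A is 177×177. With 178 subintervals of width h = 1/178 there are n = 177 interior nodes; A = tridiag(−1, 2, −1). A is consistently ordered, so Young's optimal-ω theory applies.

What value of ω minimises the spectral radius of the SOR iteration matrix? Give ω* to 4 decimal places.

ω* = 1.9653

n=177: λ(B_J) = 1 − λ(A)/2 = cos(kπ/178); k=1 gives ρ_J = 0.9998.
√(1 − cos²(π/178)) = sin(π/178) ≈ 0.01765.
ω* = 2/(1+0.01765) = 1.9653
ρ_SOR = ω* − 1 ≈ 0.9653.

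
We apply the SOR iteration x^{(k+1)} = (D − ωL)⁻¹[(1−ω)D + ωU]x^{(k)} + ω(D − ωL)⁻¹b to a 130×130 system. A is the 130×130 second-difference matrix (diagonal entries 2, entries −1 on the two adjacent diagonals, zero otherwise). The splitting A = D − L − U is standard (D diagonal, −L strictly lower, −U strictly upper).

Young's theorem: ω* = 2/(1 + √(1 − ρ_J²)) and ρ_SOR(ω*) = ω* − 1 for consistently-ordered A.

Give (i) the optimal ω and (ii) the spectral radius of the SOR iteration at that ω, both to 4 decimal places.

B_J for the 130×130 system has eigenvalues cos(kπ/131); ρ_J = cos(π/131) = 0.9997.
√(1 − cos²(π/131)) = sin(π/131) ≈ 0.02398.
[ω*] 2 ÷ (1 + 0.02398) = 2 ÷ 1.02398 = 1.9532.
ρ_SOR = ω* − 1 ≈ 0.9532.

ω* = 1.9532, ρ_SOR = 0.9532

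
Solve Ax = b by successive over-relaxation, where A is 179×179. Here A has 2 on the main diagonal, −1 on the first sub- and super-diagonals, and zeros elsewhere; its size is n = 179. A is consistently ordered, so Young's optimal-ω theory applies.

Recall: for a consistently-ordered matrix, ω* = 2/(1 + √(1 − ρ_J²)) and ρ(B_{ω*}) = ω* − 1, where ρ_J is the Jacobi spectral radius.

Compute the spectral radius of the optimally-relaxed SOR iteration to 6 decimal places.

ρ_J = max_k |cos(kπ/180)| = cos(π/180) = 0.999848
√(1 − cos²(π/180)) = sin(π/180) ≈ 0.0174524.
Then 2/(1+√(1−ρ_J²)) = 2/(1+0.0174524); ω* = 2/1.0174524 = 1.965694.
Hence ρ(B_{ω*}) = 1.965694 − 1 = 0.965694.

ρ_SOR = 0.965694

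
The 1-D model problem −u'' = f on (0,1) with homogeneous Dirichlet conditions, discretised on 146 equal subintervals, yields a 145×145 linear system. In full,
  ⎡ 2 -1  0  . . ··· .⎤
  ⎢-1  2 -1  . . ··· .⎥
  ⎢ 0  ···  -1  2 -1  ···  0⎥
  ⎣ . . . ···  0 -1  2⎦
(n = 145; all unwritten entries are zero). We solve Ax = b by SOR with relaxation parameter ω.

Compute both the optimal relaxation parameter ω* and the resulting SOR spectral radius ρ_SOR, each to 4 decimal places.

ω* = 1.9579, ρ_SOR = 0.9579

ρ_J = max_k |cos(kπ/146)| = cos(π/146) = 0.9998
1 − cos²(π/146) = sin²(π/146) ⇒ √(1−ρ_J²) = sin(π/146) = 0.02152.
So ω* = 2/1.02152 = 1.9579 (Young).
At ω = 1.9579 every |λ(B_ω)| = ω−1, so ρ_SOR = 0.9579.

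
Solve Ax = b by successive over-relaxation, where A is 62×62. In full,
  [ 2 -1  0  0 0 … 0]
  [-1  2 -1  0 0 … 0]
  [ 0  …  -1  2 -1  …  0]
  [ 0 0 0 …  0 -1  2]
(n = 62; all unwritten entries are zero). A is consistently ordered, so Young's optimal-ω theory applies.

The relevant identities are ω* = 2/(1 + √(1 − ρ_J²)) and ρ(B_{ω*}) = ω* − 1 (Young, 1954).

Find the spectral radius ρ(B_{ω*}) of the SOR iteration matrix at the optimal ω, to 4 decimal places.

n=62: λ(B_J) = 1 − λ(A)/2 = cos(kπ/63); k=1 gives ρ_J = 0.9988.
√(1 − cos²(π/63)) = sin(π/63) ≈ 0.04985.
ω* = 2/(1+0.04985) = 1.9050
[ρ_SOR] ω* − 1 = 0.9050.

ρ_SOR = 0.9050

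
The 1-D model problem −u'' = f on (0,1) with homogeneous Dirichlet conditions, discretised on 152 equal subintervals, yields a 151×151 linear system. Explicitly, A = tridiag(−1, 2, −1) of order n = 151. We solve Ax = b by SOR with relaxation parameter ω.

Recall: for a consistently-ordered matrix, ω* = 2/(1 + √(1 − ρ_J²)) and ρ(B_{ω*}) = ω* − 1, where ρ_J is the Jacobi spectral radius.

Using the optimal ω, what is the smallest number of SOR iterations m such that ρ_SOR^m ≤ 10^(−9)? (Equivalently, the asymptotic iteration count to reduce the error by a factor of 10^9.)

m = 502

With n=151, ρ(Jacobi) = cos(π/152) = 0.9997864.
root = sin(π/152) = 0.0206669  (since 1−cos² = sin²).
ω* = 2/(1 + 0.0206669) = 2/1.0206669 = 1.9595031.
ρ_SOR = ω* − 1 = 1.9595031 − 1 = 0.9595031.
For 9 digits: m = 9·ln10 / (−ln 0.9595031) = 20.7233/0.0413397 = 501.293; round up → m = 502.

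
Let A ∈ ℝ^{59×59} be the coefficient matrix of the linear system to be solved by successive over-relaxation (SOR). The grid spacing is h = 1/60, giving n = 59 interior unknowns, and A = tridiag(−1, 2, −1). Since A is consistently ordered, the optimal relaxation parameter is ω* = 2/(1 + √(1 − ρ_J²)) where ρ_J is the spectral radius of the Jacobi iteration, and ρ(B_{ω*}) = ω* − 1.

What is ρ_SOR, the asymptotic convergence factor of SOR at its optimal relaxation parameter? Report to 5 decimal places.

ρ_SOR = 0.90053

½·tridiag(1,0,1) at n=59: λ_k = cos(kπ/60); max |λ| at k=1 ⇒ ρ_J = cos(π/60) ≈ 0.99863.
√(1−ρ_J²) = |sin(π/60)| = 0.052336
ω* = 2/(1 + 0.052336) = 2/1.052336 = 1.90053.
ρ(B_{ω*}) = ω*−1 = 0.90053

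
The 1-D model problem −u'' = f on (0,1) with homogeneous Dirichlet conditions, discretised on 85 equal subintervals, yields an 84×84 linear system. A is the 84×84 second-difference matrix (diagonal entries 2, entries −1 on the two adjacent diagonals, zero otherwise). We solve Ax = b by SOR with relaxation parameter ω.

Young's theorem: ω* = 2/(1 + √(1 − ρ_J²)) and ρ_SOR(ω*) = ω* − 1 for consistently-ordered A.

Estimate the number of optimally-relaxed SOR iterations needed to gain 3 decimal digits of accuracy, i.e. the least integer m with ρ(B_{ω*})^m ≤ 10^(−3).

n=84: λ(B_J) = 1 − λ(A)/2 = cos(kπ/85); k=1 gives ρ_J = 0.9993171.
√(1−ρ_J²) = |sin(π/85)| = 0.0369515
Young: ω* = 2/(1+√(1−ρ_J²)) = 2/(1+0.0369515) = 2/1.0369515 = 1.9287305.
ρ_SOR = ω* − 1 = 1.9287305 − 1 = 0.9287305.
3·ln10 = 6.90776; −ln(0.9287305) = 0.0739367; m = ⌈6.90776/0.0739367⌉ = ⌈93.428⌉ = 94.

m = 94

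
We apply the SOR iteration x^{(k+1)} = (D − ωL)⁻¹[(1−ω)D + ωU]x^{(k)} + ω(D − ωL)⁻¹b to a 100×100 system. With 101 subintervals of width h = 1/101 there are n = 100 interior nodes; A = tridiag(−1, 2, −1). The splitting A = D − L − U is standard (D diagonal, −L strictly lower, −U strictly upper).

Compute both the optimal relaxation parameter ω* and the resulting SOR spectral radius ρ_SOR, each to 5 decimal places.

ω* = 1.93968, ρ_SOR = 0.93968

½·tridiag(1,0,1) at n=100: λ_k = cos(kπ/101); max |λ| at k=1 ⇒ ρ_J = cos(π/101) ≈ 0.99952.
1 − cos²(π/101) = sin²(π/101) ⇒ √(1−ρ_J²) = sin(π/101) = 0.031100.
[ω*] 2 ÷ (1 + 0.031100) = 2 ÷ 1.031100 = 1.93968.
and ρ(B_{ω*}) = 1.93968 − 1 = 0.93968.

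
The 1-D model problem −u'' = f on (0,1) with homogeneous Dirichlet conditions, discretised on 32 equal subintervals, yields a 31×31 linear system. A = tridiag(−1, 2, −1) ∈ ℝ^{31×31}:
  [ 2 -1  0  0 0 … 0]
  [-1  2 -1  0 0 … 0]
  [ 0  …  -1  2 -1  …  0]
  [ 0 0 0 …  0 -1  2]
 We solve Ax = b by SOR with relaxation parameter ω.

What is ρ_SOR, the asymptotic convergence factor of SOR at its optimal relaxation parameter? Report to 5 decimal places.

ρ_SOR = 0.82147

[ρ_J] n=31: ρ(B_J) = cos(π/(n+1)) = cos(π/32) = 0.99518.
√(1 − cos²(π/32)) = sin(π/32) ≈ 0.098017.
ω* = 2/(1 + 0.098017) = 2/1.098017 = 1.82147.
ρ_SOR = ω* − 1 ≈ 0.82147.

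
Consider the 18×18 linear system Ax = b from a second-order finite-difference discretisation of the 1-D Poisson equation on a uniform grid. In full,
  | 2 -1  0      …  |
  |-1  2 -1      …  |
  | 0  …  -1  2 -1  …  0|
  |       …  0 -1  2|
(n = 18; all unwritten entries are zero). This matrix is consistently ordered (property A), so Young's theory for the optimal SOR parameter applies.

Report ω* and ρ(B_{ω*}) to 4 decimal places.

n=18: λ(B_J) = 1 − λ(A)/2 = cos(kπ/19); k=1 gives ρ_J = 0.9864.
√(1−ρ_J²) = |sin(π/19)| = 0.16459
ω* = 2 / (1 + 0.16459) = 2 / 1.16459 ≈ 1.7173.
Hence ρ(B_{ω*}) = 1.7173 − 1 = 0.7173.

ω* = 1.7173, ρ_SOR = 0.7173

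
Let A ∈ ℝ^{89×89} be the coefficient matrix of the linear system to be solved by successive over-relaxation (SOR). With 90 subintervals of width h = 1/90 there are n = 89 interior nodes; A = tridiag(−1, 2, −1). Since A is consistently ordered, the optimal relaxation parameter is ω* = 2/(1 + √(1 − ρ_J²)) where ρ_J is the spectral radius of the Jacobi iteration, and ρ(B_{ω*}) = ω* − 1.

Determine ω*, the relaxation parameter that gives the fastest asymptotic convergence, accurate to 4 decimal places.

ω* = 1.9326

ρ_J = max_k |cos(kπ/90)| = cos(π/90) = 0.9994
root = sin(π/90) = 0.03490  (since 1−cos² = sin²).
[ω*] 2 ÷ (1 + 0.03490) = 2 ÷ 1.03490 = 1.9326.
ρ(B_{ω*}) = ω*−1 = 0.9326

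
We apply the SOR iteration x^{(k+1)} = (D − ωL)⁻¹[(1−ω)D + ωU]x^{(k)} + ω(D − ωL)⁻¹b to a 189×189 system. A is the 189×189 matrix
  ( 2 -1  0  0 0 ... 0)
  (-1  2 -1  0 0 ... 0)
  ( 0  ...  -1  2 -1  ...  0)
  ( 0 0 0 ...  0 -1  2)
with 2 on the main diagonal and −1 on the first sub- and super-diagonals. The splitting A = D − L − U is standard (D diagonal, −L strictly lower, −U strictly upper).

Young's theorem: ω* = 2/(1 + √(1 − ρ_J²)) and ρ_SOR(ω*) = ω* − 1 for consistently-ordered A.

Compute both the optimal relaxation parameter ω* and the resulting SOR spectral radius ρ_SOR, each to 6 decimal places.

[ρ_J] n=189: ρ(B_J) = cos(π/(n+1)) = cos(π/190) = 0.999863.
√(1 − cos²(π/190)) = sin(π/190) ≈ 0.0165339.
So ω* = 2/1.0165339 = 1.967470 (Young).
At ω = 1.967470 every |λ(B_ω)| = ω−1, so ρ_SOR = 0.967470.

ω* = 1.967470, ρ_SOR = 0.967470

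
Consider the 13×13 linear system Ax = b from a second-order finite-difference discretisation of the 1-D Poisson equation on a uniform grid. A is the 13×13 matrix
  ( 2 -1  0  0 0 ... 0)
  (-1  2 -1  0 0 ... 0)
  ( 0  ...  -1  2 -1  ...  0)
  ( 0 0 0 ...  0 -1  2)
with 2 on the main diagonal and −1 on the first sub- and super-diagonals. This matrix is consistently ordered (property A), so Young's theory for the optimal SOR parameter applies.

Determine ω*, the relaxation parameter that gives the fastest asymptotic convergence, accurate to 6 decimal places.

spectrum of D⁻¹(L+U) = {cos(kπ/14) : 1≤k≤13}; ρ_J = cos(π/14) = 0.974928.
√(1 − cos²(π/14)) = sin(π/14) ≈ 0.2225209.
[ω*] 2 ÷ (1 + 0.2225209) = 2 ÷ 1.2225209 = 1.635964.
ρ(B_{ω*}) = ω*−1 = 0.635964

ω* = 1.635964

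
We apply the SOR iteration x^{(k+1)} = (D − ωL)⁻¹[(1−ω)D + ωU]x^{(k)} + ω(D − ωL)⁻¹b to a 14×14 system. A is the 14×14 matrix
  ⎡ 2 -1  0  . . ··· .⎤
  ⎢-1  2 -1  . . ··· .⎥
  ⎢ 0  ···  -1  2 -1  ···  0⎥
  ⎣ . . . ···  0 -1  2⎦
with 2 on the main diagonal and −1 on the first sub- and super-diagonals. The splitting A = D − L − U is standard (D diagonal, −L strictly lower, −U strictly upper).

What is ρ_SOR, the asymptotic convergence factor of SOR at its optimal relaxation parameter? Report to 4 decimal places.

spectrum of D⁻¹(L+U) = {cos(kπ/15) : 1≤k≤14}; ρ_J = cos(π/15) = 0.9781.
√(1−ρ_J²) simplifies to sin(π/15) = 0.20791.
ω* = 2/(1+0.20791) = 1.6558
At ω = 1.6558 every |λ(B_ω)| = ω−1, so ρ_SOR = 0.6558.

ρ_SOR = 0.6558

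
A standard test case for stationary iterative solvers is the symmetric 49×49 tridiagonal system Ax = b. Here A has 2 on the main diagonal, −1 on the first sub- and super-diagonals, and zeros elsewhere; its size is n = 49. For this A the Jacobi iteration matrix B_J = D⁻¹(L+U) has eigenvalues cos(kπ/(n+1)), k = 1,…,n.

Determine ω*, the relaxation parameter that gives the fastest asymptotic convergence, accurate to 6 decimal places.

spectrum of D⁻¹(L+U) = {cos(kπ/50) : 1≤k≤49}; ρ_J = cos(π/50) = 0.998027.
√(1−ρ_J²) simplifies to sin(π/50) = 0.0627905.
Then 2/(1+√(1−ρ_J²)) = 2/(1+0.0627905); ω* = 2/1.0627905 = 1.881838.
ρ(B_{ω*}) = ω*−1 = 0.881838

ω* = 1.881838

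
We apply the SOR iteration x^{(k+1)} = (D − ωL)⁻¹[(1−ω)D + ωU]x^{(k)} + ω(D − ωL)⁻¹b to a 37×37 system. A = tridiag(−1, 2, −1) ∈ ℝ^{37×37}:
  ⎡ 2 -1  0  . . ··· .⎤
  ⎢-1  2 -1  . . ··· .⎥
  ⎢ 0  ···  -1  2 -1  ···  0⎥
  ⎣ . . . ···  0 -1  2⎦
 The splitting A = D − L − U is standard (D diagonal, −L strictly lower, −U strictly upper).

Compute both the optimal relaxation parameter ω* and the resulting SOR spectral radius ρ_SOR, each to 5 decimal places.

½·tridiag(1,0,1) at n=37: λ_k = cos(kπ/38); max |λ| at k=1 ⇒ ρ_J = cos(π/38) ≈ 0.99658.
√(1 − cos²(π/38)) = sin(π/38) ≈ 0.082579.
ω* = 2/(1+0.082579) = 1.84744
ρ(B_{ω*}) = ω*−1 = 0.84744

ω* = 1.84744, ρ_SOR = 0.84744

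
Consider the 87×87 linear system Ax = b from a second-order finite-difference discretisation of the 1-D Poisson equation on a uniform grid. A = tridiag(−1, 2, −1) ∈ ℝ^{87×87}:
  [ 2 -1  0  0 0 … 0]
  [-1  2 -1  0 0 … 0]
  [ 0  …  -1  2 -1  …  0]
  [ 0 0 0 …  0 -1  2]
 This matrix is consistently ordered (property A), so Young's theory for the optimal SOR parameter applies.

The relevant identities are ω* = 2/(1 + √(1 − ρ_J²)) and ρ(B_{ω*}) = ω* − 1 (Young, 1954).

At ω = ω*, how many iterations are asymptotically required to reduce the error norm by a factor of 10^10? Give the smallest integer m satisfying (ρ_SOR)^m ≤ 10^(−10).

m = 323

[ρ_J] n=87: ρ(B_J) = cos(π/(n+1)) = cos(π/88) = 0.9993628.
√(1−ρ_J²) simplifies to sin(π/88) = 0.0356923.
Then 2/(1+√(1−ρ_J²)) = 2/(1+0.0356923); ω* = 2/1.0356923 = 1.9310755.
ρ_SOR = ω* − 1 = 1.9310755 − 1 = 0.9310755.
ρ_SOR^m ≤ 10^(−10) ⇔ m ≥ 10·ln10/(−ln 0.9310755) = 23.0259/0.0714149 = 322.424; m = ⌈322.424⌉ = 323.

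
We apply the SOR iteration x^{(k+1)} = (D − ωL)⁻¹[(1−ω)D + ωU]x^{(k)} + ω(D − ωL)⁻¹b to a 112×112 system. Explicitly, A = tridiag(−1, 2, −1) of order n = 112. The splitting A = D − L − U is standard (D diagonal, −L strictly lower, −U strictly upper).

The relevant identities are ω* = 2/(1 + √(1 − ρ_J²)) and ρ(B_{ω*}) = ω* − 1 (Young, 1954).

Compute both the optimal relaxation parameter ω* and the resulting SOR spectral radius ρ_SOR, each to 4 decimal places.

n=112: λ(B_J) = 1 − λ(A)/2 = cos(kπ/113); k=1 gives ρ_J = 0.9996.
1 − cos²(π/113) = sin²(π/113) ⇒ √(1−ρ_J²) = sin(π/113) = 0.02780.
So ω* = 2/1.02780 = 1.9459 (Young).
Hence ρ(B_{ω*}) = 1.9459 − 1 = 0.9459.

ω* = 1.9459, ρ_SOR = 0.9459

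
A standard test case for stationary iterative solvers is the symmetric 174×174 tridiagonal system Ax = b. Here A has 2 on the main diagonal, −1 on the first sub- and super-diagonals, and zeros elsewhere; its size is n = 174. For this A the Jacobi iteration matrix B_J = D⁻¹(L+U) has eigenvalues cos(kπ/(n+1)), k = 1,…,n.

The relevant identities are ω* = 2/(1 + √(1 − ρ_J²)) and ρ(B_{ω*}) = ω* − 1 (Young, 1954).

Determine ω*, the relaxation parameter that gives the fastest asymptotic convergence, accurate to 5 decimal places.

ω* = 1.96473

B_J for the 174×174 system has eigenvalues cos(kπ/175); ρ_J = cos(π/175) = 0.99984.
√(1−ρ_J²) simplifies to sin(π/175) = 0.017951.
ω* = 2/(1+0.017951) = 1.96473
Hence ρ(B_{ω*}) = 1.96473 − 1 = 0.96473.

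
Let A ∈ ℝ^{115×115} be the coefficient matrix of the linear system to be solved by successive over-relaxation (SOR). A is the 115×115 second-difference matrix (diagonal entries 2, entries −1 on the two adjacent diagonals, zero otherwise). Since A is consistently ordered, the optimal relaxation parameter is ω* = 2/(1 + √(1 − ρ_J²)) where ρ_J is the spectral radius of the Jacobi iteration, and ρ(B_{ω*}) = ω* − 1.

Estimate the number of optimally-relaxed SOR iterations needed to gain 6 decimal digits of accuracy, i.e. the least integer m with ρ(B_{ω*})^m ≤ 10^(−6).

n=115: λ(B_J) = 1 − λ(A)/2 = cos(kπ/116); k=1 gives ρ_J = 0.9996333.
root = sin(π/116) = 0.0270794  (since 1−cos² = sin²).
Then 2/(1+√(1−ρ_J²)) = 2/(1+0.0270794); ω* = 2/1.0270794 = 1.9472691.
At ω = 1.9472691 every |λ(B_ω)| = ω−1, so ρ_SOR = 0.9472691.
6·ln10 = 13.8155; −ln(0.9472691) = 0.0541721; m = ⌈13.8155/0.0541721⌉ = ⌈255.030⌉ = 256.

m = 256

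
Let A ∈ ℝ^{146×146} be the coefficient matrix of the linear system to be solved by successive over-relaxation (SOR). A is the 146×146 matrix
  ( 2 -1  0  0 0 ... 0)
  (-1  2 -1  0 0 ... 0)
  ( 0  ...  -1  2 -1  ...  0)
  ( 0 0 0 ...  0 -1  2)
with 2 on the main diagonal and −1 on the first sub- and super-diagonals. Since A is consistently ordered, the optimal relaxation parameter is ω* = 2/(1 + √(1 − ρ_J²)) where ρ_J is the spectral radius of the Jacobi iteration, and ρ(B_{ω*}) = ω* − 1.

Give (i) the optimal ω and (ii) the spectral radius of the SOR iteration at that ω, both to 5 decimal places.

½·tridiag(1,0,1) at n=146: λ_k = cos(kπ/147); max |λ| at k=1 ⇒ ρ_J = cos(π/147) ≈ 0.99977.
1 − cos²(π/147) = sin²(π/147) ⇒ √(1−ρ_J²) = sin(π/147) = 0.021370.
ω* = 2/(1 + 0.021370) = 2/1.021370 = 1.95815.
ρ(B_{ω*}) = ω*−1 = 0.95815

ω* = 1.95815, ρ_SOR = 0.95815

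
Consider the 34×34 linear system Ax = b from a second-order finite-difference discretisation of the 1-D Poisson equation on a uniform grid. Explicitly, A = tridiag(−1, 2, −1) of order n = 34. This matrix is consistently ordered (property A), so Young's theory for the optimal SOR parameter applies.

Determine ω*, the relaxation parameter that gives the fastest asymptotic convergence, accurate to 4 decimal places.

n=34: λ(B_J) = 1 − λ(A)/2 = cos(kπ/35); k=1 gives ρ_J = 0.9960.
root = sin(π/35) = 0.08964  (since 1−cos² = sin²).
ω* = 2/(1+0.08964) = 1.8355
ρ_SOR = ω* − 1 = 1.8355 − 1 = 0.8355.

ω* = 1.8355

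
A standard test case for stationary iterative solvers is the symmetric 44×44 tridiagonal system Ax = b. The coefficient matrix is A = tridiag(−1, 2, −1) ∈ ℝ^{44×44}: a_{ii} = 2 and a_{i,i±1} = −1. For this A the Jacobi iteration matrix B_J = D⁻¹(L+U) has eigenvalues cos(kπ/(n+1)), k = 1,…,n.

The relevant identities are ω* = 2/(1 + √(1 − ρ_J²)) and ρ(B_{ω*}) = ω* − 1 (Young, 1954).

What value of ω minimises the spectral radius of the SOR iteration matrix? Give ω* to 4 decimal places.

ω* = 1.8696

ρ_J = max_k |cos(kπ/45)| = cos(π/45) = 0.9976
√(1−ρ_J²) simplifies to sin(π/45) = 0.06976.
Then 2/(1+√(1−ρ_J²)) = 2/(1+0.06976); ω* = 2/1.06976 = 1.8696.
ρ(B_{ω*}) = ω*−1 = 0.8696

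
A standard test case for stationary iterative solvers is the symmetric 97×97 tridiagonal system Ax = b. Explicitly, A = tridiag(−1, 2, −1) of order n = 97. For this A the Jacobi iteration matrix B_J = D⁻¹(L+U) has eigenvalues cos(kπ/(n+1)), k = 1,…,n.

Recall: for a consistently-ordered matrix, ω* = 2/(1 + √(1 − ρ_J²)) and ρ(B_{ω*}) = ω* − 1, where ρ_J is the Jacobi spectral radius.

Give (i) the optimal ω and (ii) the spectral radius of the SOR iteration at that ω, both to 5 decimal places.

ω* = 1.93789, ρ_SOR = 0.93789

½·tridiag(1,0,1) at n=97: λ_k = cos(kπ/98); max |λ| at k=1 ⇒ ρ_J = cos(π/98) ≈ 0.99949.
√(1−ρ_J²) = |sin(π/98)| = 0.032052
[ω*] 2 ÷ (1 + 0.032052) = 2 ÷ 1.032052 = 1.93789.
ρ_SOR = ω* − 1 = 1.93789 − 1 = 0.93789.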